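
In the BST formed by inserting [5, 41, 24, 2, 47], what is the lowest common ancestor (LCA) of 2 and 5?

Tree insertion order: [5, 41, 24, 2, 47]
Tree (level-order array): [5, 2, 41, None, None, 24, 47]
In a BST, the LCA of p=2, q=5 is the first node v on the
root-to-leaf path with p <= v <= q (go left if both < v, right if both > v).
Walk from root:
  at 5: 2 <= 5 <= 5, this is the LCA
LCA = 5


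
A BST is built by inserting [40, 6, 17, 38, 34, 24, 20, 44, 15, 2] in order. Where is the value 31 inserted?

Starting tree (level order): [40, 6, 44, 2, 17, None, None, None, None, 15, 38, None, None, 34, None, 24, None, 20]
Insertion path: 40 -> 6 -> 17 -> 38 -> 34 -> 24
Result: insert 31 as right child of 24
Final tree (level order): [40, 6, 44, 2, 17, None, None, None, None, 15, 38, None, None, 34, None, 24, None, 20, 31]


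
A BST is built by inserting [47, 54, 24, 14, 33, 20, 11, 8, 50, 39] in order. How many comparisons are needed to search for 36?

Search path for 36: 47 -> 24 -> 33 -> 39
Found: False
Comparisons: 4


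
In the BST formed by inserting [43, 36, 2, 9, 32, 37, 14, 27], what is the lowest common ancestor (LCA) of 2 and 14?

Tree insertion order: [43, 36, 2, 9, 32, 37, 14, 27]
Tree (level-order array): [43, 36, None, 2, 37, None, 9, None, None, None, 32, 14, None, None, 27]
In a BST, the LCA of p=2, q=14 is the first node v on the
root-to-leaf path with p <= v <= q (go left if both < v, right if both > v).
Walk from root:
  at 43: both 2 and 14 < 43, go left
  at 36: both 2 and 14 < 36, go left
  at 2: 2 <= 2 <= 14, this is the LCA
LCA = 2


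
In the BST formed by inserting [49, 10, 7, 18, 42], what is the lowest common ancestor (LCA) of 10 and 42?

Tree insertion order: [49, 10, 7, 18, 42]
Tree (level-order array): [49, 10, None, 7, 18, None, None, None, 42]
In a BST, the LCA of p=10, q=42 is the first node v on the
root-to-leaf path with p <= v <= q (go left if both < v, right if both > v).
Walk from root:
  at 49: both 10 and 42 < 49, go left
  at 10: 10 <= 10 <= 42, this is the LCA
LCA = 10


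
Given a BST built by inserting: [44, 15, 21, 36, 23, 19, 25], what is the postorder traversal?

Tree insertion order: [44, 15, 21, 36, 23, 19, 25]
Tree (level-order array): [44, 15, None, None, 21, 19, 36, None, None, 23, None, None, 25]
Postorder traversal: [19, 25, 23, 36, 21, 15, 44]


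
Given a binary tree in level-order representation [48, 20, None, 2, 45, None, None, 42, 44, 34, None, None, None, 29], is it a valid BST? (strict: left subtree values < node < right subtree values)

Level-order array: [48, 20, None, 2, 45, None, None, 42, 44, 34, None, None, None, 29]
Validate using subtree bounds (lo, hi): at each node, require lo < value < hi,
then recurse left with hi=value and right with lo=value.
Preorder trace (stopping at first violation):
  at node 48 with bounds (-inf, +inf): OK
  at node 20 with bounds (-inf, 48): OK
  at node 2 with bounds (-inf, 20): OK
  at node 45 with bounds (20, 48): OK
  at node 42 with bounds (20, 45): OK
  at node 34 with bounds (20, 42): OK
  at node 29 with bounds (20, 34): OK
  at node 44 with bounds (45, 48): VIOLATION
Node 44 violates its bound: not (45 < 44 < 48).
Result: Not a valid BST


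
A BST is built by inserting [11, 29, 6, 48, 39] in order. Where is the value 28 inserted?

Starting tree (level order): [11, 6, 29, None, None, None, 48, 39]
Insertion path: 11 -> 29
Result: insert 28 as left child of 29
Final tree (level order): [11, 6, 29, None, None, 28, 48, None, None, 39]


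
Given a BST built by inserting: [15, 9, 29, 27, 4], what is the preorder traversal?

Tree insertion order: [15, 9, 29, 27, 4]
Tree (level-order array): [15, 9, 29, 4, None, 27]
Preorder traversal: [15, 9, 4, 29, 27]


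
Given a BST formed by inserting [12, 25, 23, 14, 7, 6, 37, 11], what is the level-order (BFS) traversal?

Tree insertion order: [12, 25, 23, 14, 7, 6, 37, 11]
Tree (level-order array): [12, 7, 25, 6, 11, 23, 37, None, None, None, None, 14]
BFS from the root, enqueuing left then right child of each popped node:
  queue [12] -> pop 12, enqueue [7, 25], visited so far: [12]
  queue [7, 25] -> pop 7, enqueue [6, 11], visited so far: [12, 7]
  queue [25, 6, 11] -> pop 25, enqueue [23, 37], visited so far: [12, 7, 25]
  queue [6, 11, 23, 37] -> pop 6, enqueue [none], visited so far: [12, 7, 25, 6]
  queue [11, 23, 37] -> pop 11, enqueue [none], visited so far: [12, 7, 25, 6, 11]
  queue [23, 37] -> pop 23, enqueue [14], visited so far: [12, 7, 25, 6, 11, 23]
  queue [37, 14] -> pop 37, enqueue [none], visited so far: [12, 7, 25, 6, 11, 23, 37]
  queue [14] -> pop 14, enqueue [none], visited so far: [12, 7, 25, 6, 11, 23, 37, 14]
Result: [12, 7, 25, 6, 11, 23, 37, 14]


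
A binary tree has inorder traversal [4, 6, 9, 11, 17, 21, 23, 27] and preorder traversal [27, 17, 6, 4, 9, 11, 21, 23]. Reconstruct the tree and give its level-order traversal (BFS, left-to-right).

Inorder:  [4, 6, 9, 11, 17, 21, 23, 27]
Preorder: [27, 17, 6, 4, 9, 11, 21, 23]
Algorithm: preorder visits root first, so consume preorder in order;
for each root, split the current inorder slice at that value into
left-subtree inorder and right-subtree inorder, then recurse.
Recursive splits:
  root=27; inorder splits into left=[4, 6, 9, 11, 17, 21, 23], right=[]
  root=17; inorder splits into left=[4, 6, 9, 11], right=[21, 23]
  root=6; inorder splits into left=[4], right=[9, 11]
  root=4; inorder splits into left=[], right=[]
  root=9; inorder splits into left=[], right=[11]
  root=11; inorder splits into left=[], right=[]
  root=21; inorder splits into left=[], right=[23]
  root=23; inorder splits into left=[], right=[]
Reconstructed level-order: [27, 17, 6, 21, 4, 9, 23, 11]


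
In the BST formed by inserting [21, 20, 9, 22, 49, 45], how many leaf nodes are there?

Tree built from: [21, 20, 9, 22, 49, 45]
Tree (level-order array): [21, 20, 22, 9, None, None, 49, None, None, 45]
Rule: A leaf has 0 children.
Per-node child counts:
  node 21: 2 child(ren)
  node 20: 1 child(ren)
  node 9: 0 child(ren)
  node 22: 1 child(ren)
  node 49: 1 child(ren)
  node 45: 0 child(ren)
Matching nodes: [9, 45]
Count of leaf nodes: 2


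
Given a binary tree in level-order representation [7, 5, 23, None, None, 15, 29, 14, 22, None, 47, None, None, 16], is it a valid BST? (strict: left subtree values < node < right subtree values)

Level-order array: [7, 5, 23, None, None, 15, 29, 14, 22, None, 47, None, None, 16]
Validate using subtree bounds (lo, hi): at each node, require lo < value < hi,
then recurse left with hi=value and right with lo=value.
Preorder trace (stopping at first violation):
  at node 7 with bounds (-inf, +inf): OK
  at node 5 with bounds (-inf, 7): OK
  at node 23 with bounds (7, +inf): OK
  at node 15 with bounds (7, 23): OK
  at node 14 with bounds (7, 15): OK
  at node 22 with bounds (15, 23): OK
  at node 16 with bounds (15, 22): OK
  at node 29 with bounds (23, +inf): OK
  at node 47 with bounds (29, +inf): OK
No violation found at any node.
Result: Valid BST


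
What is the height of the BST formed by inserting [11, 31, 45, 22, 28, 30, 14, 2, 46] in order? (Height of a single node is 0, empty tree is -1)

Insertion order: [11, 31, 45, 22, 28, 30, 14, 2, 46]
Tree (level-order array): [11, 2, 31, None, None, 22, 45, 14, 28, None, 46, None, None, None, 30]
Compute height bottom-up (empty subtree = -1):
  height(2) = 1 + max(-1, -1) = 0
  height(14) = 1 + max(-1, -1) = 0
  height(30) = 1 + max(-1, -1) = 0
  height(28) = 1 + max(-1, 0) = 1
  height(22) = 1 + max(0, 1) = 2
  height(46) = 1 + max(-1, -1) = 0
  height(45) = 1 + max(-1, 0) = 1
  height(31) = 1 + max(2, 1) = 3
  height(11) = 1 + max(0, 3) = 4
Height = 4


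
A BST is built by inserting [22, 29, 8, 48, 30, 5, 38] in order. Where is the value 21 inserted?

Starting tree (level order): [22, 8, 29, 5, None, None, 48, None, None, 30, None, None, 38]
Insertion path: 22 -> 8
Result: insert 21 as right child of 8
Final tree (level order): [22, 8, 29, 5, 21, None, 48, None, None, None, None, 30, None, None, 38]


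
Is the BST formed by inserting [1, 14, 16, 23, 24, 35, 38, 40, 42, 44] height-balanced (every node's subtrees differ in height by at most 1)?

Tree (level-order array): [1, None, 14, None, 16, None, 23, None, 24, None, 35, None, 38, None, 40, None, 42, None, 44]
Definition: a tree is height-balanced if, at every node, |h(left) - h(right)| <= 1 (empty subtree has height -1).
Bottom-up per-node check:
  node 44: h_left=-1, h_right=-1, diff=0 [OK], height=0
  node 42: h_left=-1, h_right=0, diff=1 [OK], height=1
  node 40: h_left=-1, h_right=1, diff=2 [FAIL (|-1-1|=2 > 1)], height=2
  node 38: h_left=-1, h_right=2, diff=3 [FAIL (|-1-2|=3 > 1)], height=3
  node 35: h_left=-1, h_right=3, diff=4 [FAIL (|-1-3|=4 > 1)], height=4
  node 24: h_left=-1, h_right=4, diff=5 [FAIL (|-1-4|=5 > 1)], height=5
  node 23: h_left=-1, h_right=5, diff=6 [FAIL (|-1-5|=6 > 1)], height=6
  node 16: h_left=-1, h_right=6, diff=7 [FAIL (|-1-6|=7 > 1)], height=7
  node 14: h_left=-1, h_right=7, diff=8 [FAIL (|-1-7|=8 > 1)], height=8
  node 1: h_left=-1, h_right=8, diff=9 [FAIL (|-1-8|=9 > 1)], height=9
Node 40 violates the condition: |-1 - 1| = 2 > 1.
Result: Not balanced


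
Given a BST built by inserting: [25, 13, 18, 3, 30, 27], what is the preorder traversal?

Tree insertion order: [25, 13, 18, 3, 30, 27]
Tree (level-order array): [25, 13, 30, 3, 18, 27]
Preorder traversal: [25, 13, 3, 18, 30, 27]


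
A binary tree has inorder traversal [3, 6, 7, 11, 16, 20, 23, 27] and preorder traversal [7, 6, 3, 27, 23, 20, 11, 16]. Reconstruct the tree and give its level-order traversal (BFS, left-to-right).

Inorder:  [3, 6, 7, 11, 16, 20, 23, 27]
Preorder: [7, 6, 3, 27, 23, 20, 11, 16]
Algorithm: preorder visits root first, so consume preorder in order;
for each root, split the current inorder slice at that value into
left-subtree inorder and right-subtree inorder, then recurse.
Recursive splits:
  root=7; inorder splits into left=[3, 6], right=[11, 16, 20, 23, 27]
  root=6; inorder splits into left=[3], right=[]
  root=3; inorder splits into left=[], right=[]
  root=27; inorder splits into left=[11, 16, 20, 23], right=[]
  root=23; inorder splits into left=[11, 16, 20], right=[]
  root=20; inorder splits into left=[11, 16], right=[]
  root=11; inorder splits into left=[], right=[16]
  root=16; inorder splits into left=[], right=[]
Reconstructed level-order: [7, 6, 27, 3, 23, 20, 11, 16]


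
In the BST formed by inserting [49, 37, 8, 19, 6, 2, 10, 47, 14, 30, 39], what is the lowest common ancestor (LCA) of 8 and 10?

Tree insertion order: [49, 37, 8, 19, 6, 2, 10, 47, 14, 30, 39]
Tree (level-order array): [49, 37, None, 8, 47, 6, 19, 39, None, 2, None, 10, 30, None, None, None, None, None, 14]
In a BST, the LCA of p=8, q=10 is the first node v on the
root-to-leaf path with p <= v <= q (go left if both < v, right if both > v).
Walk from root:
  at 49: both 8 and 10 < 49, go left
  at 37: both 8 and 10 < 37, go left
  at 8: 8 <= 8 <= 10, this is the LCA
LCA = 8


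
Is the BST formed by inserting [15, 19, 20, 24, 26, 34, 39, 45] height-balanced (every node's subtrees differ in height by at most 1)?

Tree (level-order array): [15, None, 19, None, 20, None, 24, None, 26, None, 34, None, 39, None, 45]
Definition: a tree is height-balanced if, at every node, |h(left) - h(right)| <= 1 (empty subtree has height -1).
Bottom-up per-node check:
  node 45: h_left=-1, h_right=-1, diff=0 [OK], height=0
  node 39: h_left=-1, h_right=0, diff=1 [OK], height=1
  node 34: h_left=-1, h_right=1, diff=2 [FAIL (|-1-1|=2 > 1)], height=2
  node 26: h_left=-1, h_right=2, diff=3 [FAIL (|-1-2|=3 > 1)], height=3
  node 24: h_left=-1, h_right=3, diff=4 [FAIL (|-1-3|=4 > 1)], height=4
  node 20: h_left=-1, h_right=4, diff=5 [FAIL (|-1-4|=5 > 1)], height=5
  node 19: h_left=-1, h_right=5, diff=6 [FAIL (|-1-5|=6 > 1)], height=6
  node 15: h_left=-1, h_right=6, diff=7 [FAIL (|-1-6|=7 > 1)], height=7
Node 34 violates the condition: |-1 - 1| = 2 > 1.
Result: Not balanced


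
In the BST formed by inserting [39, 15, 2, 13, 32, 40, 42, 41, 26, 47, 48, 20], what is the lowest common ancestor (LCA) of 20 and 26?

Tree insertion order: [39, 15, 2, 13, 32, 40, 42, 41, 26, 47, 48, 20]
Tree (level-order array): [39, 15, 40, 2, 32, None, 42, None, 13, 26, None, 41, 47, None, None, 20, None, None, None, None, 48]
In a BST, the LCA of p=20, q=26 is the first node v on the
root-to-leaf path with p <= v <= q (go left if both < v, right if both > v).
Walk from root:
  at 39: both 20 and 26 < 39, go left
  at 15: both 20 and 26 > 15, go right
  at 32: both 20 and 26 < 32, go left
  at 26: 20 <= 26 <= 26, this is the LCA
LCA = 26


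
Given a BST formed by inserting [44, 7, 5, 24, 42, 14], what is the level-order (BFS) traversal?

Tree insertion order: [44, 7, 5, 24, 42, 14]
Tree (level-order array): [44, 7, None, 5, 24, None, None, 14, 42]
BFS from the root, enqueuing left then right child of each popped node:
  queue [44] -> pop 44, enqueue [7], visited so far: [44]
  queue [7] -> pop 7, enqueue [5, 24], visited so far: [44, 7]
  queue [5, 24] -> pop 5, enqueue [none], visited so far: [44, 7, 5]
  queue [24] -> pop 24, enqueue [14, 42], visited so far: [44, 7, 5, 24]
  queue [14, 42] -> pop 14, enqueue [none], visited so far: [44, 7, 5, 24, 14]
  queue [42] -> pop 42, enqueue [none], visited so far: [44, 7, 5, 24, 14, 42]
Result: [44, 7, 5, 24, 14, 42]


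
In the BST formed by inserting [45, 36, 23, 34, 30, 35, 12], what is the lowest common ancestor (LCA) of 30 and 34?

Tree insertion order: [45, 36, 23, 34, 30, 35, 12]
Tree (level-order array): [45, 36, None, 23, None, 12, 34, None, None, 30, 35]
In a BST, the LCA of p=30, q=34 is the first node v on the
root-to-leaf path with p <= v <= q (go left if both < v, right if both > v).
Walk from root:
  at 45: both 30 and 34 < 45, go left
  at 36: both 30 and 34 < 36, go left
  at 23: both 30 and 34 > 23, go right
  at 34: 30 <= 34 <= 34, this is the LCA
LCA = 34


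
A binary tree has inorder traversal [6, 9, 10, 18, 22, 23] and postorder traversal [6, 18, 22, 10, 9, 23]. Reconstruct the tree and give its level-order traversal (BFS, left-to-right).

Inorder:   [6, 9, 10, 18, 22, 23]
Postorder: [6, 18, 22, 10, 9, 23]
Algorithm: postorder visits root last, so walk postorder right-to-left;
each value is the root of the current inorder slice — split it at that
value, recurse on the right subtree first, then the left.
Recursive splits:
  root=23; inorder splits into left=[6, 9, 10, 18, 22], right=[]
  root=9; inorder splits into left=[6], right=[10, 18, 22]
  root=10; inorder splits into left=[], right=[18, 22]
  root=22; inorder splits into left=[18], right=[]
  root=18; inorder splits into left=[], right=[]
  root=6; inorder splits into left=[], right=[]
Reconstructed level-order: [23, 9, 6, 10, 22, 18]


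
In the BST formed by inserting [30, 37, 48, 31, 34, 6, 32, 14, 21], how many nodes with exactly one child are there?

Tree built from: [30, 37, 48, 31, 34, 6, 32, 14, 21]
Tree (level-order array): [30, 6, 37, None, 14, 31, 48, None, 21, None, 34, None, None, None, None, 32]
Rule: These are nodes with exactly 1 non-null child.
Per-node child counts:
  node 30: 2 child(ren)
  node 6: 1 child(ren)
  node 14: 1 child(ren)
  node 21: 0 child(ren)
  node 37: 2 child(ren)
  node 31: 1 child(ren)
  node 34: 1 child(ren)
  node 32: 0 child(ren)
  node 48: 0 child(ren)
Matching nodes: [6, 14, 31, 34]
Count of nodes with exactly one child: 4


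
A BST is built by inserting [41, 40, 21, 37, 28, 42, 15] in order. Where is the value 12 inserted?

Starting tree (level order): [41, 40, 42, 21, None, None, None, 15, 37, None, None, 28]
Insertion path: 41 -> 40 -> 21 -> 15
Result: insert 12 as left child of 15
Final tree (level order): [41, 40, 42, 21, None, None, None, 15, 37, 12, None, 28]


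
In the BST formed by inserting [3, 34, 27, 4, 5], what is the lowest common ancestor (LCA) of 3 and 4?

Tree insertion order: [3, 34, 27, 4, 5]
Tree (level-order array): [3, None, 34, 27, None, 4, None, None, 5]
In a BST, the LCA of p=3, q=4 is the first node v on the
root-to-leaf path with p <= v <= q (go left if both < v, right if both > v).
Walk from root:
  at 3: 3 <= 3 <= 4, this is the LCA
LCA = 3


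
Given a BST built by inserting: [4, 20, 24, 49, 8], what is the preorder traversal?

Tree insertion order: [4, 20, 24, 49, 8]
Tree (level-order array): [4, None, 20, 8, 24, None, None, None, 49]
Preorder traversal: [4, 20, 8, 24, 49]


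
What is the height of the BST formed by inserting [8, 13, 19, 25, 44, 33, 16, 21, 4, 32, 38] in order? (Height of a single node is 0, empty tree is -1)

Insertion order: [8, 13, 19, 25, 44, 33, 16, 21, 4, 32, 38]
Tree (level-order array): [8, 4, 13, None, None, None, 19, 16, 25, None, None, 21, 44, None, None, 33, None, 32, 38]
Compute height bottom-up (empty subtree = -1):
  height(4) = 1 + max(-1, -1) = 0
  height(16) = 1 + max(-1, -1) = 0
  height(21) = 1 + max(-1, -1) = 0
  height(32) = 1 + max(-1, -1) = 0
  height(38) = 1 + max(-1, -1) = 0
  height(33) = 1 + max(0, 0) = 1
  height(44) = 1 + max(1, -1) = 2
  height(25) = 1 + max(0, 2) = 3
  height(19) = 1 + max(0, 3) = 4
  height(13) = 1 + max(-1, 4) = 5
  height(8) = 1 + max(0, 5) = 6
Height = 6


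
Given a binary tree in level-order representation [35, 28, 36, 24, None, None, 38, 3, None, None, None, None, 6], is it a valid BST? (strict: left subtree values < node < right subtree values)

Level-order array: [35, 28, 36, 24, None, None, 38, 3, None, None, None, None, 6]
Validate using subtree bounds (lo, hi): at each node, require lo < value < hi,
then recurse left with hi=value and right with lo=value.
Preorder trace (stopping at first violation):
  at node 35 with bounds (-inf, +inf): OK
  at node 28 with bounds (-inf, 35): OK
  at node 24 with bounds (-inf, 28): OK
  at node 3 with bounds (-inf, 24): OK
  at node 6 with bounds (3, 24): OK
  at node 36 with bounds (35, +inf): OK
  at node 38 with bounds (36, +inf): OK
No violation found at any node.
Result: Valid BST


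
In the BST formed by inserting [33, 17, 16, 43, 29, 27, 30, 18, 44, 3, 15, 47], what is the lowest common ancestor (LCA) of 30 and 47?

Tree insertion order: [33, 17, 16, 43, 29, 27, 30, 18, 44, 3, 15, 47]
Tree (level-order array): [33, 17, 43, 16, 29, None, 44, 3, None, 27, 30, None, 47, None, 15, 18]
In a BST, the LCA of p=30, q=47 is the first node v on the
root-to-leaf path with p <= v <= q (go left if both < v, right if both > v).
Walk from root:
  at 33: 30 <= 33 <= 47, this is the LCA
LCA = 33


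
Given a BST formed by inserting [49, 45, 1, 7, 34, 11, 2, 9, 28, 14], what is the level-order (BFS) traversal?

Tree insertion order: [49, 45, 1, 7, 34, 11, 2, 9, 28, 14]
Tree (level-order array): [49, 45, None, 1, None, None, 7, 2, 34, None, None, 11, None, 9, 28, None, None, 14]
BFS from the root, enqueuing left then right child of each popped node:
  queue [49] -> pop 49, enqueue [45], visited so far: [49]
  queue [45] -> pop 45, enqueue [1], visited so far: [49, 45]
  queue [1] -> pop 1, enqueue [7], visited so far: [49, 45, 1]
  queue [7] -> pop 7, enqueue [2, 34], visited so far: [49, 45, 1, 7]
  queue [2, 34] -> pop 2, enqueue [none], visited so far: [49, 45, 1, 7, 2]
  queue [34] -> pop 34, enqueue [11], visited so far: [49, 45, 1, 7, 2, 34]
  queue [11] -> pop 11, enqueue [9, 28], visited so far: [49, 45, 1, 7, 2, 34, 11]
  queue [9, 28] -> pop 9, enqueue [none], visited so far: [49, 45, 1, 7, 2, 34, 11, 9]
  queue [28] -> pop 28, enqueue [14], visited so far: [49, 45, 1, 7, 2, 34, 11, 9, 28]
  queue [14] -> pop 14, enqueue [none], visited so far: [49, 45, 1, 7, 2, 34, 11, 9, 28, 14]
Result: [49, 45, 1, 7, 2, 34, 11, 9, 28, 14]


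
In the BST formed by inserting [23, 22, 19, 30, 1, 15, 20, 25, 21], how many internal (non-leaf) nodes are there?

Tree built from: [23, 22, 19, 30, 1, 15, 20, 25, 21]
Tree (level-order array): [23, 22, 30, 19, None, 25, None, 1, 20, None, None, None, 15, None, 21]
Rule: An internal node has at least one child.
Per-node child counts:
  node 23: 2 child(ren)
  node 22: 1 child(ren)
  node 19: 2 child(ren)
  node 1: 1 child(ren)
  node 15: 0 child(ren)
  node 20: 1 child(ren)
  node 21: 0 child(ren)
  node 30: 1 child(ren)
  node 25: 0 child(ren)
Matching nodes: [23, 22, 19, 1, 20, 30]
Count of internal (non-leaf) nodes: 6


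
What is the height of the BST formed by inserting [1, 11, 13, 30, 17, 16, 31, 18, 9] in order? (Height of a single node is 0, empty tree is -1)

Insertion order: [1, 11, 13, 30, 17, 16, 31, 18, 9]
Tree (level-order array): [1, None, 11, 9, 13, None, None, None, 30, 17, 31, 16, 18]
Compute height bottom-up (empty subtree = -1):
  height(9) = 1 + max(-1, -1) = 0
  height(16) = 1 + max(-1, -1) = 0
  height(18) = 1 + max(-1, -1) = 0
  height(17) = 1 + max(0, 0) = 1
  height(31) = 1 + max(-1, -1) = 0
  height(30) = 1 + max(1, 0) = 2
  height(13) = 1 + max(-1, 2) = 3
  height(11) = 1 + max(0, 3) = 4
  height(1) = 1 + max(-1, 4) = 5
Height = 5


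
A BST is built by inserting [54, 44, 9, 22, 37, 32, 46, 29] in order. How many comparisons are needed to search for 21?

Search path for 21: 54 -> 44 -> 9 -> 22
Found: False
Comparisons: 4


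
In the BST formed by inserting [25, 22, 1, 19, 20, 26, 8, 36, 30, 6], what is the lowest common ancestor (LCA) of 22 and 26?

Tree insertion order: [25, 22, 1, 19, 20, 26, 8, 36, 30, 6]
Tree (level-order array): [25, 22, 26, 1, None, None, 36, None, 19, 30, None, 8, 20, None, None, 6]
In a BST, the LCA of p=22, q=26 is the first node v on the
root-to-leaf path with p <= v <= q (go left if both < v, right if both > v).
Walk from root:
  at 25: 22 <= 25 <= 26, this is the LCA
LCA = 25


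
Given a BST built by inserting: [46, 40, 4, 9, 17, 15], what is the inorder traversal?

Tree insertion order: [46, 40, 4, 9, 17, 15]
Tree (level-order array): [46, 40, None, 4, None, None, 9, None, 17, 15]
Inorder traversal: [4, 9, 15, 17, 40, 46]


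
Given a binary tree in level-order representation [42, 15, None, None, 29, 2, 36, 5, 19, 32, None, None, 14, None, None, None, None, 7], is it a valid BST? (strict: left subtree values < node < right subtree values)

Level-order array: [42, 15, None, None, 29, 2, 36, 5, 19, 32, None, None, 14, None, None, None, None, 7]
Validate using subtree bounds (lo, hi): at each node, require lo < value < hi,
then recurse left with hi=value and right with lo=value.
Preorder trace (stopping at first violation):
  at node 42 with bounds (-inf, +inf): OK
  at node 15 with bounds (-inf, 42): OK
  at node 29 with bounds (15, 42): OK
  at node 2 with bounds (15, 29): VIOLATION
Node 2 violates its bound: not (15 < 2 < 29).
Result: Not a valid BST


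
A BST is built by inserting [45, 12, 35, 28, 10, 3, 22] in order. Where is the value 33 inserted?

Starting tree (level order): [45, 12, None, 10, 35, 3, None, 28, None, None, None, 22]
Insertion path: 45 -> 12 -> 35 -> 28
Result: insert 33 as right child of 28
Final tree (level order): [45, 12, None, 10, 35, 3, None, 28, None, None, None, 22, 33]


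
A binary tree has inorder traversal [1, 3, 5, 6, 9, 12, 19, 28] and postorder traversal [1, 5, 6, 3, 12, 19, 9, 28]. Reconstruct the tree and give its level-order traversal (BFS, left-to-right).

Inorder:   [1, 3, 5, 6, 9, 12, 19, 28]
Postorder: [1, 5, 6, 3, 12, 19, 9, 28]
Algorithm: postorder visits root last, so walk postorder right-to-left;
each value is the root of the current inorder slice — split it at that
value, recurse on the right subtree first, then the left.
Recursive splits:
  root=28; inorder splits into left=[1, 3, 5, 6, 9, 12, 19], right=[]
  root=9; inorder splits into left=[1, 3, 5, 6], right=[12, 19]
  root=19; inorder splits into left=[12], right=[]
  root=12; inorder splits into left=[], right=[]
  root=3; inorder splits into left=[1], right=[5, 6]
  root=6; inorder splits into left=[5], right=[]
  root=5; inorder splits into left=[], right=[]
  root=1; inorder splits into left=[], right=[]
Reconstructed level-order: [28, 9, 3, 19, 1, 6, 12, 5]


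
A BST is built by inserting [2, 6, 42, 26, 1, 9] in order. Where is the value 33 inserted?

Starting tree (level order): [2, 1, 6, None, None, None, 42, 26, None, 9]
Insertion path: 2 -> 6 -> 42 -> 26
Result: insert 33 as right child of 26
Final tree (level order): [2, 1, 6, None, None, None, 42, 26, None, 9, 33]


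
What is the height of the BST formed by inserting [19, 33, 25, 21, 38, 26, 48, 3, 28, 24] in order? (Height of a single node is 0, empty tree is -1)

Insertion order: [19, 33, 25, 21, 38, 26, 48, 3, 28, 24]
Tree (level-order array): [19, 3, 33, None, None, 25, 38, 21, 26, None, 48, None, 24, None, 28]
Compute height bottom-up (empty subtree = -1):
  height(3) = 1 + max(-1, -1) = 0
  height(24) = 1 + max(-1, -1) = 0
  height(21) = 1 + max(-1, 0) = 1
  height(28) = 1 + max(-1, -1) = 0
  height(26) = 1 + max(-1, 0) = 1
  height(25) = 1 + max(1, 1) = 2
  height(48) = 1 + max(-1, -1) = 0
  height(38) = 1 + max(-1, 0) = 1
  height(33) = 1 + max(2, 1) = 3
  height(19) = 1 + max(0, 3) = 4
Height = 4


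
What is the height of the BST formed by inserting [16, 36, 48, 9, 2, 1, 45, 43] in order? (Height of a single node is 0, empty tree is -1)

Insertion order: [16, 36, 48, 9, 2, 1, 45, 43]
Tree (level-order array): [16, 9, 36, 2, None, None, 48, 1, None, 45, None, None, None, 43]
Compute height bottom-up (empty subtree = -1):
  height(1) = 1 + max(-1, -1) = 0
  height(2) = 1 + max(0, -1) = 1
  height(9) = 1 + max(1, -1) = 2
  height(43) = 1 + max(-1, -1) = 0
  height(45) = 1 + max(0, -1) = 1
  height(48) = 1 + max(1, -1) = 2
  height(36) = 1 + max(-1, 2) = 3
  height(16) = 1 + max(2, 3) = 4
Height = 4


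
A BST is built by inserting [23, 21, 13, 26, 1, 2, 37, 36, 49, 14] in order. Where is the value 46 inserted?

Starting tree (level order): [23, 21, 26, 13, None, None, 37, 1, 14, 36, 49, None, 2]
Insertion path: 23 -> 26 -> 37 -> 49
Result: insert 46 as left child of 49
Final tree (level order): [23, 21, 26, 13, None, None, 37, 1, 14, 36, 49, None, 2, None, None, None, None, 46]


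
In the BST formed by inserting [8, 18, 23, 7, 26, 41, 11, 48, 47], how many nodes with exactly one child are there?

Tree built from: [8, 18, 23, 7, 26, 41, 11, 48, 47]
Tree (level-order array): [8, 7, 18, None, None, 11, 23, None, None, None, 26, None, 41, None, 48, 47]
Rule: These are nodes with exactly 1 non-null child.
Per-node child counts:
  node 8: 2 child(ren)
  node 7: 0 child(ren)
  node 18: 2 child(ren)
  node 11: 0 child(ren)
  node 23: 1 child(ren)
  node 26: 1 child(ren)
  node 41: 1 child(ren)
  node 48: 1 child(ren)
  node 47: 0 child(ren)
Matching nodes: [23, 26, 41, 48]
Count of nodes with exactly one child: 4


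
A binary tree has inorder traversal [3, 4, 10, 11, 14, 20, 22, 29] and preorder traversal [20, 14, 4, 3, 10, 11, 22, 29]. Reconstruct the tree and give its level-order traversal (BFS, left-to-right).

Inorder:  [3, 4, 10, 11, 14, 20, 22, 29]
Preorder: [20, 14, 4, 3, 10, 11, 22, 29]
Algorithm: preorder visits root first, so consume preorder in order;
for each root, split the current inorder slice at that value into
left-subtree inorder and right-subtree inorder, then recurse.
Recursive splits:
  root=20; inorder splits into left=[3, 4, 10, 11, 14], right=[22, 29]
  root=14; inorder splits into left=[3, 4, 10, 11], right=[]
  root=4; inorder splits into left=[3], right=[10, 11]
  root=3; inorder splits into left=[], right=[]
  root=10; inorder splits into left=[], right=[11]
  root=11; inorder splits into left=[], right=[]
  root=22; inorder splits into left=[], right=[29]
  root=29; inorder splits into left=[], right=[]
Reconstructed level-order: [20, 14, 22, 4, 29, 3, 10, 11]


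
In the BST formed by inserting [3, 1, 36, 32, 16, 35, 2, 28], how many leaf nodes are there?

Tree built from: [3, 1, 36, 32, 16, 35, 2, 28]
Tree (level-order array): [3, 1, 36, None, 2, 32, None, None, None, 16, 35, None, 28]
Rule: A leaf has 0 children.
Per-node child counts:
  node 3: 2 child(ren)
  node 1: 1 child(ren)
  node 2: 0 child(ren)
  node 36: 1 child(ren)
  node 32: 2 child(ren)
  node 16: 1 child(ren)
  node 28: 0 child(ren)
  node 35: 0 child(ren)
Matching nodes: [2, 28, 35]
Count of leaf nodes: 3


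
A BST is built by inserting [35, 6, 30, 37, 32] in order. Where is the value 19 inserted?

Starting tree (level order): [35, 6, 37, None, 30, None, None, None, 32]
Insertion path: 35 -> 6 -> 30
Result: insert 19 as left child of 30
Final tree (level order): [35, 6, 37, None, 30, None, None, 19, 32]


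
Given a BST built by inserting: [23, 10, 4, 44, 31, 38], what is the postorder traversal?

Tree insertion order: [23, 10, 4, 44, 31, 38]
Tree (level-order array): [23, 10, 44, 4, None, 31, None, None, None, None, 38]
Postorder traversal: [4, 10, 38, 31, 44, 23]


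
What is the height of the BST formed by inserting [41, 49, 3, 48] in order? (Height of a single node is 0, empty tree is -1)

Insertion order: [41, 49, 3, 48]
Tree (level-order array): [41, 3, 49, None, None, 48]
Compute height bottom-up (empty subtree = -1):
  height(3) = 1 + max(-1, -1) = 0
  height(48) = 1 + max(-1, -1) = 0
  height(49) = 1 + max(0, -1) = 1
  height(41) = 1 + max(0, 1) = 2
Height = 2


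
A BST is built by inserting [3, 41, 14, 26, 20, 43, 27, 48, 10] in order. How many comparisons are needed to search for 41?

Search path for 41: 3 -> 41
Found: True
Comparisons: 2


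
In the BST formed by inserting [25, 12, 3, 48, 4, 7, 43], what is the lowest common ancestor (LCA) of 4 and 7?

Tree insertion order: [25, 12, 3, 48, 4, 7, 43]
Tree (level-order array): [25, 12, 48, 3, None, 43, None, None, 4, None, None, None, 7]
In a BST, the LCA of p=4, q=7 is the first node v on the
root-to-leaf path with p <= v <= q (go left if both < v, right if both > v).
Walk from root:
  at 25: both 4 and 7 < 25, go left
  at 12: both 4 and 7 < 12, go left
  at 3: both 4 and 7 > 3, go right
  at 4: 4 <= 4 <= 7, this is the LCA
LCA = 4


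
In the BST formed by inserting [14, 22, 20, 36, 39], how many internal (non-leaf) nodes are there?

Tree built from: [14, 22, 20, 36, 39]
Tree (level-order array): [14, None, 22, 20, 36, None, None, None, 39]
Rule: An internal node has at least one child.
Per-node child counts:
  node 14: 1 child(ren)
  node 22: 2 child(ren)
  node 20: 0 child(ren)
  node 36: 1 child(ren)
  node 39: 0 child(ren)
Matching nodes: [14, 22, 36]
Count of internal (non-leaf) nodes: 3


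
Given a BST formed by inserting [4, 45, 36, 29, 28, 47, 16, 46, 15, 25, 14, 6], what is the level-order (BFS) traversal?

Tree insertion order: [4, 45, 36, 29, 28, 47, 16, 46, 15, 25, 14, 6]
Tree (level-order array): [4, None, 45, 36, 47, 29, None, 46, None, 28, None, None, None, 16, None, 15, 25, 14, None, None, None, 6]
BFS from the root, enqueuing left then right child of each popped node:
  queue [4] -> pop 4, enqueue [45], visited so far: [4]
  queue [45] -> pop 45, enqueue [36, 47], visited so far: [4, 45]
  queue [36, 47] -> pop 36, enqueue [29], visited so far: [4, 45, 36]
  queue [47, 29] -> pop 47, enqueue [46], visited so far: [4, 45, 36, 47]
  queue [29, 46] -> pop 29, enqueue [28], visited so far: [4, 45, 36, 47, 29]
  queue [46, 28] -> pop 46, enqueue [none], visited so far: [4, 45, 36, 47, 29, 46]
  queue [28] -> pop 28, enqueue [16], visited so far: [4, 45, 36, 47, 29, 46, 28]
  queue [16] -> pop 16, enqueue [15, 25], visited so far: [4, 45, 36, 47, 29, 46, 28, 16]
  queue [15, 25] -> pop 15, enqueue [14], visited so far: [4, 45, 36, 47, 29, 46, 28, 16, 15]
  queue [25, 14] -> pop 25, enqueue [none], visited so far: [4, 45, 36, 47, 29, 46, 28, 16, 15, 25]
  queue [14] -> pop 14, enqueue [6], visited so far: [4, 45, 36, 47, 29, 46, 28, 16, 15, 25, 14]
  queue [6] -> pop 6, enqueue [none], visited so far: [4, 45, 36, 47, 29, 46, 28, 16, 15, 25, 14, 6]
Result: [4, 45, 36, 47, 29, 46, 28, 16, 15, 25, 14, 6]


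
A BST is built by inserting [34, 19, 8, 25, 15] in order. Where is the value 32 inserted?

Starting tree (level order): [34, 19, None, 8, 25, None, 15]
Insertion path: 34 -> 19 -> 25
Result: insert 32 as right child of 25
Final tree (level order): [34, 19, None, 8, 25, None, 15, None, 32]


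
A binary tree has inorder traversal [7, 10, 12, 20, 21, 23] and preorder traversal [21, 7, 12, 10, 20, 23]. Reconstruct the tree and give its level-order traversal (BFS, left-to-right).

Inorder:  [7, 10, 12, 20, 21, 23]
Preorder: [21, 7, 12, 10, 20, 23]
Algorithm: preorder visits root first, so consume preorder in order;
for each root, split the current inorder slice at that value into
left-subtree inorder and right-subtree inorder, then recurse.
Recursive splits:
  root=21; inorder splits into left=[7, 10, 12, 20], right=[23]
  root=7; inorder splits into left=[], right=[10, 12, 20]
  root=12; inorder splits into left=[10], right=[20]
  root=10; inorder splits into left=[], right=[]
  root=20; inorder splits into left=[], right=[]
  root=23; inorder splits into left=[], right=[]
Reconstructed level-order: [21, 7, 23, 12, 10, 20]


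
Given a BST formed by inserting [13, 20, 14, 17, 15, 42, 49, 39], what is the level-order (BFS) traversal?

Tree insertion order: [13, 20, 14, 17, 15, 42, 49, 39]
Tree (level-order array): [13, None, 20, 14, 42, None, 17, 39, 49, 15]
BFS from the root, enqueuing left then right child of each popped node:
  queue [13] -> pop 13, enqueue [20], visited so far: [13]
  queue [20] -> pop 20, enqueue [14, 42], visited so far: [13, 20]
  queue [14, 42] -> pop 14, enqueue [17], visited so far: [13, 20, 14]
  queue [42, 17] -> pop 42, enqueue [39, 49], visited so far: [13, 20, 14, 42]
  queue [17, 39, 49] -> pop 17, enqueue [15], visited so far: [13, 20, 14, 42, 17]
  queue [39, 49, 15] -> pop 39, enqueue [none], visited so far: [13, 20, 14, 42, 17, 39]
  queue [49, 15] -> pop 49, enqueue [none], visited so far: [13, 20, 14, 42, 17, 39, 49]
  queue [15] -> pop 15, enqueue [none], visited so far: [13, 20, 14, 42, 17, 39, 49, 15]
Result: [13, 20, 14, 42, 17, 39, 49, 15]


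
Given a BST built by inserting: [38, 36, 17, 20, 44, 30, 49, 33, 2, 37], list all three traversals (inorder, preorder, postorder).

Tree insertion order: [38, 36, 17, 20, 44, 30, 49, 33, 2, 37]
Tree (level-order array): [38, 36, 44, 17, 37, None, 49, 2, 20, None, None, None, None, None, None, None, 30, None, 33]
Inorder (L, root, R): [2, 17, 20, 30, 33, 36, 37, 38, 44, 49]
Preorder (root, L, R): [38, 36, 17, 2, 20, 30, 33, 37, 44, 49]
Postorder (L, R, root): [2, 33, 30, 20, 17, 37, 36, 49, 44, 38]


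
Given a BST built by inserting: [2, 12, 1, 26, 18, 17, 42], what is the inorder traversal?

Tree insertion order: [2, 12, 1, 26, 18, 17, 42]
Tree (level-order array): [2, 1, 12, None, None, None, 26, 18, 42, 17]
Inorder traversal: [1, 2, 12, 17, 18, 26, 42]


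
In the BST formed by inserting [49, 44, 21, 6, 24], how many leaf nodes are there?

Tree built from: [49, 44, 21, 6, 24]
Tree (level-order array): [49, 44, None, 21, None, 6, 24]
Rule: A leaf has 0 children.
Per-node child counts:
  node 49: 1 child(ren)
  node 44: 1 child(ren)
  node 21: 2 child(ren)
  node 6: 0 child(ren)
  node 24: 0 child(ren)
Matching nodes: [6, 24]
Count of leaf nodes: 2


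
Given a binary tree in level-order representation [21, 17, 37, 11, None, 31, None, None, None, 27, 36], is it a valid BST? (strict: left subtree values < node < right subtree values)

Level-order array: [21, 17, 37, 11, None, 31, None, None, None, 27, 36]
Validate using subtree bounds (lo, hi): at each node, require lo < value < hi,
then recurse left with hi=value and right with lo=value.
Preorder trace (stopping at first violation):
  at node 21 with bounds (-inf, +inf): OK
  at node 17 with bounds (-inf, 21): OK
  at node 11 with bounds (-inf, 17): OK
  at node 37 with bounds (21, +inf): OK
  at node 31 with bounds (21, 37): OK
  at node 27 with bounds (21, 31): OK
  at node 36 with bounds (31, 37): OK
No violation found at any node.
Result: Valid BST


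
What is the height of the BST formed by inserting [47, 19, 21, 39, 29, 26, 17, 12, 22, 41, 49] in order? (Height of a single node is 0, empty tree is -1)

Insertion order: [47, 19, 21, 39, 29, 26, 17, 12, 22, 41, 49]
Tree (level-order array): [47, 19, 49, 17, 21, None, None, 12, None, None, 39, None, None, 29, 41, 26, None, None, None, 22]
Compute height bottom-up (empty subtree = -1):
  height(12) = 1 + max(-1, -1) = 0
  height(17) = 1 + max(0, -1) = 1
  height(22) = 1 + max(-1, -1) = 0
  height(26) = 1 + max(0, -1) = 1
  height(29) = 1 + max(1, -1) = 2
  height(41) = 1 + max(-1, -1) = 0
  height(39) = 1 + max(2, 0) = 3
  height(21) = 1 + max(-1, 3) = 4
  height(19) = 1 + max(1, 4) = 5
  height(49) = 1 + max(-1, -1) = 0
  height(47) = 1 + max(5, 0) = 6
Height = 6


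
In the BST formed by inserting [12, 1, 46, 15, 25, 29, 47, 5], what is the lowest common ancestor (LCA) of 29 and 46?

Tree insertion order: [12, 1, 46, 15, 25, 29, 47, 5]
Tree (level-order array): [12, 1, 46, None, 5, 15, 47, None, None, None, 25, None, None, None, 29]
In a BST, the LCA of p=29, q=46 is the first node v on the
root-to-leaf path with p <= v <= q (go left if both < v, right if both > v).
Walk from root:
  at 12: both 29 and 46 > 12, go right
  at 46: 29 <= 46 <= 46, this is the LCA
LCA = 46


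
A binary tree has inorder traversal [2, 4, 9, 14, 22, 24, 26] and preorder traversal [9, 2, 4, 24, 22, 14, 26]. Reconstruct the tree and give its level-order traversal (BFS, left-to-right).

Inorder:  [2, 4, 9, 14, 22, 24, 26]
Preorder: [9, 2, 4, 24, 22, 14, 26]
Algorithm: preorder visits root first, so consume preorder in order;
for each root, split the current inorder slice at that value into
left-subtree inorder and right-subtree inorder, then recurse.
Recursive splits:
  root=9; inorder splits into left=[2, 4], right=[14, 22, 24, 26]
  root=2; inorder splits into left=[], right=[4]
  root=4; inorder splits into left=[], right=[]
  root=24; inorder splits into left=[14, 22], right=[26]
  root=22; inorder splits into left=[14], right=[]
  root=14; inorder splits into left=[], right=[]
  root=26; inorder splits into left=[], right=[]
Reconstructed level-order: [9, 2, 24, 4, 22, 26, 14]


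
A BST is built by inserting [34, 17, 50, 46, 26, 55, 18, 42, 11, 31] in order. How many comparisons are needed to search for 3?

Search path for 3: 34 -> 17 -> 11
Found: False
Comparisons: 3


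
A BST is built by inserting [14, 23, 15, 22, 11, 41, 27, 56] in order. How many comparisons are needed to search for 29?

Search path for 29: 14 -> 23 -> 41 -> 27
Found: False
Comparisons: 4


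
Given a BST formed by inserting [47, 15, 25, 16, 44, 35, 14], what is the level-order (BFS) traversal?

Tree insertion order: [47, 15, 25, 16, 44, 35, 14]
Tree (level-order array): [47, 15, None, 14, 25, None, None, 16, 44, None, None, 35]
BFS from the root, enqueuing left then right child of each popped node:
  queue [47] -> pop 47, enqueue [15], visited so far: [47]
  queue [15] -> pop 15, enqueue [14, 25], visited so far: [47, 15]
  queue [14, 25] -> pop 14, enqueue [none], visited so far: [47, 15, 14]
  queue [25] -> pop 25, enqueue [16, 44], visited so far: [47, 15, 14, 25]
  queue [16, 44] -> pop 16, enqueue [none], visited so far: [47, 15, 14, 25, 16]
  queue [44] -> pop 44, enqueue [35], visited so far: [47, 15, 14, 25, 16, 44]
  queue [35] -> pop 35, enqueue [none], visited so far: [47, 15, 14, 25, 16, 44, 35]
Result: [47, 15, 14, 25, 16, 44, 35]


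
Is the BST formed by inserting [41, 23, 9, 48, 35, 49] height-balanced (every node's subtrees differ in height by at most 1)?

Tree (level-order array): [41, 23, 48, 9, 35, None, 49]
Definition: a tree is height-balanced if, at every node, |h(left) - h(right)| <= 1 (empty subtree has height -1).
Bottom-up per-node check:
  node 9: h_left=-1, h_right=-1, diff=0 [OK], height=0
  node 35: h_left=-1, h_right=-1, diff=0 [OK], height=0
  node 23: h_left=0, h_right=0, diff=0 [OK], height=1
  node 49: h_left=-1, h_right=-1, diff=0 [OK], height=0
  node 48: h_left=-1, h_right=0, diff=1 [OK], height=1
  node 41: h_left=1, h_right=1, diff=0 [OK], height=2
All nodes satisfy the balance condition.
Result: Balanced
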